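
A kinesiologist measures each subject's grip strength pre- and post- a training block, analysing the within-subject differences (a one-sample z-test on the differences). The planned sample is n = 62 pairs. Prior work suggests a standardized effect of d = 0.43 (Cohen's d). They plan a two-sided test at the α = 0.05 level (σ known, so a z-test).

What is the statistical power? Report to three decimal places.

Noncentrality parameter: δ = d·√n = 0.43 × √62 = 3.3858
Critical value for a two-sided test at α = 0.05: z_{α/2} = 1.960.
Power = Φ(δ − 1.960) + Φ(−δ − 1.960) = Φ(1.426) + Φ(-5.346) = 0.9230 + 0.0000 = 0.9230.

Power ≈ 0.923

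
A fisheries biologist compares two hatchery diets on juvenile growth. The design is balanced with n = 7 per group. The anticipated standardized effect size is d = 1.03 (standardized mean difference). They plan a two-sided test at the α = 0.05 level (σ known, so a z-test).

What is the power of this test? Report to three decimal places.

Power ≈ 0.487

Noncentrality parameter: δ = d·√(n/2) = 1.03 × √(7/2) = 1.9270
Critical value for a two-sided test at α = 0.05: z_{α/2} = 1.960.
Power = Φ(δ − 1.960) + Φ(−δ − 1.960) = Φ(-0.033) + Φ(-3.887) = 0.4868 + 0.0001 = 0.4869.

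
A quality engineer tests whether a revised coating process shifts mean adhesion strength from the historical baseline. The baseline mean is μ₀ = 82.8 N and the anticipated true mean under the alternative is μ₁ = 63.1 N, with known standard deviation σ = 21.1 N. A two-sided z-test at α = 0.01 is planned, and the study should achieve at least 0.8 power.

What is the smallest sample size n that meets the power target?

Standardized effect: d = |μ₁ − μ₀| / σ = |63.1 − 82.8| / 21.1 = 0.9336
For power 0.8 need Φ(δ − z_{0.005}) = 0.8, so δ = z_{0.005} + z_{0.20} = 2.576 + 0.842 = 3.417.
(For δ > 0 the lower-tail rejection region contributes negligibly to power, so the one-term inversion is standard.)
δ = d·√n ⇒ n = (δ/d)² = (3.417 / 0.9336)² = 13.40.
Round up to the next whole unit.

n = 14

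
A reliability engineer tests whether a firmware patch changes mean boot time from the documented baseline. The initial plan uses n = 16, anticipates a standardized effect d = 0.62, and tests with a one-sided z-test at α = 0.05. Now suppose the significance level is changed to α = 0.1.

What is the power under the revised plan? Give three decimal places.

Power ≈ 0.885

δ = d·√n = 0.62 × √16 = 2.4800 (unchanged). New critical value: z_{0.1} = 1.282.
Revised power = P(Z > 1.282 − δ) = Φ(1.198) = 0.8846.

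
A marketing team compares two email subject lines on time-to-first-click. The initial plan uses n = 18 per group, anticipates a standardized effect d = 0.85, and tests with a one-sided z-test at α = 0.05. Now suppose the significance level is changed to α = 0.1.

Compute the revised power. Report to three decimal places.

Power ≈ 0.898

δ = d·√(n/2) = 0.85 × √(18/2) = 2.5500 (unchanged). New critical value: z_{0.1} = 1.282.
Revised power = Φ(δ − 1.282) = Φ(1.268) = 0.8977.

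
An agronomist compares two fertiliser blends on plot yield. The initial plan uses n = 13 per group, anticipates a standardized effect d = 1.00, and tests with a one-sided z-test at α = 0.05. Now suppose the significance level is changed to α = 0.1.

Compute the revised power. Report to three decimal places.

Power ≈ 0.898

δ = d·√(n/2) = 1.00 × √(13/2) = 2.5495 (unchanged). New critical value: z_{0.1} = 1.282.
Revised power = P(Z > 1.282 − δ) = Φ(1.268) = 0.8976.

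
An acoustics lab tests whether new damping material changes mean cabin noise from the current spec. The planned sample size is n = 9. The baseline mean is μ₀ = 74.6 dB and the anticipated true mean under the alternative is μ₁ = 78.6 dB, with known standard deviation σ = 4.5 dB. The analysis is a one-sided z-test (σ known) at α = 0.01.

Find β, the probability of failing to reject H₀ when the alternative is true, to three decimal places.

Standardized effect: d = |μ₁ − μ₀| / σ = |78.6 − 74.6| / 4.5 = 0.8889
Noncentrality parameter: δ = d·√n = 0.8889 × √9 = 2.6667
One-sided α = 0.01 → critical value z_{0.01} = 2.326.
Power = Φ(δ − 2.326) = Φ(0.340) = 0.6332.
Type II error: β = 1 − power = 1 − 0.6332 = 0.3668.

β ≈ 0.367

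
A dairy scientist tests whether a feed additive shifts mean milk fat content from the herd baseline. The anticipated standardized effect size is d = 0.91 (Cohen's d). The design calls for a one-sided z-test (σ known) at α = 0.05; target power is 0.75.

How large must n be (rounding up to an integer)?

n = 7

For power 0.75 need Φ(δ − z_{0.05}) = 0.75, so δ = z_{0.05} + z_{0.25} = 1.645 + 0.674 = 2.319.
δ = d·√n ⇒ n = (δ/d)² = (2.319 / 0.91)² = 6.50.
Rounding up, n = 7.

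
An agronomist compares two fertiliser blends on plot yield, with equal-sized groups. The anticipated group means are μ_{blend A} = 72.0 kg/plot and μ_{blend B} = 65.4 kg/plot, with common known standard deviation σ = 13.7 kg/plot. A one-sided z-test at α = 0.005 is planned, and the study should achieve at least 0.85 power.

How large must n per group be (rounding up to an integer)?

n = 113 per group

Standardized effect: d = |μ_{blend A} − μ_{blend B}| / σ = |72.0 − 65.4| / 13.7 = 0.4818
Set Φ(δ − 2.576) = 0.85; then δ − 2.576 = Φ⁻¹(0.85) = 1.036, giving δ = 3.612.
δ = d·√(n/2) ⇒ n = 2(δ/d)² = 2 × (3.612 / 0.4818)² = 112.45.
Rounding up, n = 113 per group.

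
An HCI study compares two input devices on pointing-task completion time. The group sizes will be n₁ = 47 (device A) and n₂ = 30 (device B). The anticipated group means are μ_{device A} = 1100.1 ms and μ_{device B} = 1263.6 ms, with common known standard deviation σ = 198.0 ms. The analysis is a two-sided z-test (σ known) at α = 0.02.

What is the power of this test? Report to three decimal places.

Standardized effect: d = |μ_{device A} − μ_{device B}| / σ = |1100.1 − 1263.6| / 198.0 = 0.8258
Noncentrality parameter: δ = d / √(1/n₁ + 1/n₂) = 0.8258 / √(1/47 + 1/30) = 3.5336
Critical value for a two-sided test at α = 0.02: z_{α/2} = 2.326.
Power = Φ(δ − 2.326) + Φ(−δ − 2.326) = Φ(1.207) + Φ(-5.860) = 0.8863 + 0.0000 = 0.8863.

Power ≈ 0.886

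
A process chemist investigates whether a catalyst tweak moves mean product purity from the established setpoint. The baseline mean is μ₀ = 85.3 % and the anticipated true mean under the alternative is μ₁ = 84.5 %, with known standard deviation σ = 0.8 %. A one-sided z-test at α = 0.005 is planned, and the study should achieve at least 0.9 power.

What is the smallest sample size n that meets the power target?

Standardized effect: d = |μ₁ − μ₀| / σ = |84.5 − 85.3| / 0.8 = 1.0000
Set Φ(δ − 2.576) = 0.9; then δ − 2.576 = Φ⁻¹(0.9) = 1.282, giving δ = 3.857.
δ = d·√n ⇒ n = (δ/d)² = (3.857 / 1.0000)² = 14.88.
Rounding up, n = 15.

n = 15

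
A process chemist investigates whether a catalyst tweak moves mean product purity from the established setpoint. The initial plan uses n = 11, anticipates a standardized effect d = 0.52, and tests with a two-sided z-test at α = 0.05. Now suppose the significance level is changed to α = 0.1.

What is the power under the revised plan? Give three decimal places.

Power ≈ 0.532

δ = d·√n = 0.52 × √11 = 1.7246 (unchanged). New critical value: z_{0.05} = 1.645.
Revised power = Φ(δ − 1.645) + Φ(−δ − 1.645) = Φ(0.080) + Φ(-3.369) = 0.5318 + 0.0004 = 0.5322.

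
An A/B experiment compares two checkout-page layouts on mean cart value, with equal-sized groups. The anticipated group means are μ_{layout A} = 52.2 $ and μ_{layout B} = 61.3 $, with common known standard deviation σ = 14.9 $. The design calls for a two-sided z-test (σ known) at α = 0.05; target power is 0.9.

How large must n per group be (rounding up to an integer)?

Standardized effect: d = |μ_{layout A} − μ_{layout B}| / σ = |52.2 − 61.3| / 14.9 = 0.6107
For power 0.9 need Φ(δ − z_{0.025}) = 0.9, so δ = z_{0.025} + z_{0.10} = 1.960 + 1.282 = 3.242.
(The Φ(−δ − z_{α/2}) term is vanishingly small for δ > 0 and is dropped in the standard sample-size formula.)
δ = d·√(n/2) ⇒ n = 2(δ/d)² = 2 × (3.242 / 0.6107)² = 56.34.
Round up to the next whole unit.

n = 57 per group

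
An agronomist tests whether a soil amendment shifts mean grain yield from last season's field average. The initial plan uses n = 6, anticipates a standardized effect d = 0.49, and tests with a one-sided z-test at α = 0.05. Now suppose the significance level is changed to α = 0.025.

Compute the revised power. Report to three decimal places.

Power ≈ 0.224

δ = d·√n = 0.49 × √6 = 1.2002 (unchanged). New critical value: z_{0.025} = 1.960.
Revised power = Φ(δ − 1.960) = Φ(-0.760) = 0.2237.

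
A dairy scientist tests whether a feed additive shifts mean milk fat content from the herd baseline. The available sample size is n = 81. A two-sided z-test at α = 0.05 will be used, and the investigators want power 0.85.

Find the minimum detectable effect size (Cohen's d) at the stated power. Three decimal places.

d ≈ 0.333

Need Φ(δ − 1.960) = 0.85, so δ = 1.960 + 1.036 = 2.996.
(The second rejection-region term Φ(−δ − z_{α/2}) is negligible and dropped.)
δ = d·√n ⇒ d = δ/√n = 2.996/√81 = 0.3329.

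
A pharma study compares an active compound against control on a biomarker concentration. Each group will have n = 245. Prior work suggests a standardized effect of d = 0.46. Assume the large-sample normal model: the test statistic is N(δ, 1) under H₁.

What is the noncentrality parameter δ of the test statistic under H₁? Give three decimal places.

δ ≈ 5.091

δ = d·√(n/2) = 0.46 × √(245/2) = 5.0913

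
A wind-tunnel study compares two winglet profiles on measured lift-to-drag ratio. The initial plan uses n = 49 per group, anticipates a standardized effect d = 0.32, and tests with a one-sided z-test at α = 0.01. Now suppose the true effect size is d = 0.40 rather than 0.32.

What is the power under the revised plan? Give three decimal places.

Power ≈ 0.365

With d = 0.40: δ = d·√(n/2) = 0.40 × √(49/2) = 1.9799. Critical value z_{0.01} = 2.326.
Revised power = P(Z > 2.326 − δ) = Φ(-0.346) = 0.3645.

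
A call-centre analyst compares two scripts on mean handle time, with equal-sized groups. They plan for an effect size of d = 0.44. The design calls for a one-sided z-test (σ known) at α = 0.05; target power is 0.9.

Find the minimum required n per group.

For power 0.9 need Φ(δ − z_{0.05}) = 0.9, so δ = z_{0.05} + z_{0.10} = 1.645 + 1.282 = 2.926.
δ = d·√(n/2) ⇒ n = 2(δ/d)² = 2 × (2.926 / 0.44)² = 88.47.
Round up to the next whole unit.

n = 89 per group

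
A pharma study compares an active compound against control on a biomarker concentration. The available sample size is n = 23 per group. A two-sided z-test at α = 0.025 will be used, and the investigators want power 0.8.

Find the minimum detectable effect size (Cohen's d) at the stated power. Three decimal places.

Required noncentrality: δ = z_{0.0125} + z_{0.20} = 2.241 + 0.842 = 3.083.
(Lower-tail contribution to power is negligible for δ > 0.)
δ = d·√(n/2) ⇒ d = δ/√(n/2) = 3.083/√(23/2) = 0.9091.

d ≈ 0.909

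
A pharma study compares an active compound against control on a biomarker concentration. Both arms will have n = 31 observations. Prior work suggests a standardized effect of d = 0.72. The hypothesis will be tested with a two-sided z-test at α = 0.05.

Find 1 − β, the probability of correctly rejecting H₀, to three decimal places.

Power ≈ 0.809

Noncentrality parameter: δ = d·√(n/2) = 0.72 × √(31/2) = 2.8346
Two-sided α = 0.05 → critical value z_{0.025} = 1.960.
Power = Φ(δ − 1.960) + Φ(−δ − 1.960) = Φ(0.875) + Φ(-4.795) = 0.8091 + 0.0000 = 0.8091.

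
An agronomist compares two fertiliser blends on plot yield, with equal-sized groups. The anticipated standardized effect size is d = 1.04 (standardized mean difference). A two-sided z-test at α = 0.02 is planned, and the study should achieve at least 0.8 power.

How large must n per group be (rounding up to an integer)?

n = 19 per group

For power 0.8 need Φ(δ − z_{0.01}) = 0.8, so δ = z_{0.01} + z_{0.20} = 2.326 + 0.842 = 3.168.
(For δ > 0 the lower-tail rejection region contributes negligibly to power, so the one-term inversion is standard.)
δ = d·√(n/2) ⇒ n = 2(δ/d)² = 2 × (3.168 / 1.04)² = 18.56.
Round up to the next whole unit.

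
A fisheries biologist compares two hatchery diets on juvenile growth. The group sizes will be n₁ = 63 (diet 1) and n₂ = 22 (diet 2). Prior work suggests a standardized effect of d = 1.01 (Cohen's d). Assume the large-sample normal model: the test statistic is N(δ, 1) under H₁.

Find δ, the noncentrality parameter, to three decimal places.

δ ≈ 4.078

The noncentrality parameter scales effect size by the design's sample-size factor: δ = d / √(1/n₁ + 1/n₂) = 1.01 / √(1/63 + 1/22) = 4.0784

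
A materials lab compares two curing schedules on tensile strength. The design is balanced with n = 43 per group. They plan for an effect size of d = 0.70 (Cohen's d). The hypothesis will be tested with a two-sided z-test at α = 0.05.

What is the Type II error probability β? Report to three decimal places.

Noncentrality parameter: λ = d·√(n/2) = 0.70 × √(43/2) = 3.2458
Two-sided α = 0.05 → critical value z_{0.025} = 1.960.
Power = Φ(λ − 1.960) + Φ(−λ − 1.960) = Φ(1.286) + Φ(-5.206) = 0.9007 + 0.0000 = 0.9007.
Type II error: β = 1 − power = 1 − 0.9007 = 0.0993.

β ≈ 0.099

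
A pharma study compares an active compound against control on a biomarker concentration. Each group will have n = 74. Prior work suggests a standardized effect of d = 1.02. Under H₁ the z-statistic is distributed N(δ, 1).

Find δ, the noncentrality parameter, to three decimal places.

The noncentrality parameter scales effect size by the design's sample-size factor: δ = d·√(n/2) = 1.02 × √(74/2) = 6.2044

δ ≈ 6.204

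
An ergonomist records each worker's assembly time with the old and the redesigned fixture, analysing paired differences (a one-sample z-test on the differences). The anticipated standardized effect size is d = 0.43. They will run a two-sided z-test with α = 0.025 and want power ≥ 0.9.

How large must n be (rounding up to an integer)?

For power 0.9 need Φ(δ − z_{0.0125}) = 0.9, so δ = z_{0.0125} + z_{0.10} = 2.241 + 1.282 = 3.523.
(For δ > 0 the lower-tail rejection region contributes negligibly to power, so the one-term inversion is standard.)
δ = d·√n ⇒ n = (δ/d)² = (3.523 / 0.43)² = 67.12.
Round up to the next whole unit.

n = 68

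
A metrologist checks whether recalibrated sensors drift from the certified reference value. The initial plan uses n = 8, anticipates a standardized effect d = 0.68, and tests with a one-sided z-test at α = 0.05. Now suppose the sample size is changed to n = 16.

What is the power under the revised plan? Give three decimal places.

With n = 16: δ = d·√n = 0.68 × √16 = 2.7200. Critical value z_{0.05} = 1.645.
Revised power = Φ(δ − 1.645) = Φ(1.075) = 0.8588.

Power ≈ 0.859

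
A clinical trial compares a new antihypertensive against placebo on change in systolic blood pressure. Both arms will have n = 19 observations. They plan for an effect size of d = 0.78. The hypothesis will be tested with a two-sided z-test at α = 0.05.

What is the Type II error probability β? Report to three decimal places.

β ≈ 0.328

Noncentrality parameter: δ = d·√(n/2) = 0.78 × √(19/2) = 2.4041
Critical value for a two-sided test at α = 0.05: z_{α/2} = 1.960.
Power = Φ(δ − 1.960) + Φ(−δ − 1.960) = Φ(0.444) + Φ(-4.364) = 0.6715 + 0.0000 = 0.6715.
Type II error: β = 1 − power = 1 − 0.6715 = 0.3285.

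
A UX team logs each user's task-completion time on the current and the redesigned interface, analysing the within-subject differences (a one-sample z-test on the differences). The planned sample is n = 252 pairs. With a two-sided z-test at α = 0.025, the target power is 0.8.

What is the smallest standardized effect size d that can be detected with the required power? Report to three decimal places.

Need Φ(δ − 2.241) = 0.8, so δ = 2.241 + 0.842 = 3.083.
(The second rejection-region term Φ(−δ − z_{α/2}) is negligible and dropped.)
δ = d·√n ⇒ d = δ/√n = 3.083/√252 = 0.1942.

d ≈ 0.194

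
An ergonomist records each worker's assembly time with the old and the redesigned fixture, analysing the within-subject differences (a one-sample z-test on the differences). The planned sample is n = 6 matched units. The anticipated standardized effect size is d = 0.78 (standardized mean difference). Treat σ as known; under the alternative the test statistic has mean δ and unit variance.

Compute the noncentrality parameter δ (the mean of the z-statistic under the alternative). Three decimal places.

δ ≈ 1.911

The noncentrality parameter scales effect size by the design's sample-size factor: δ = d·√n = 0.78 × √6 = 1.9106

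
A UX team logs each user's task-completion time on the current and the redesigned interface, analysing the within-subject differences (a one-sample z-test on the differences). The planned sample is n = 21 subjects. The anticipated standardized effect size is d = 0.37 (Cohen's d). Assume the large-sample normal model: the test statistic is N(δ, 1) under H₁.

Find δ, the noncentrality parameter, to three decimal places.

δ ≈ 1.696

δ = d·√n = 0.37 × √21 = 1.6956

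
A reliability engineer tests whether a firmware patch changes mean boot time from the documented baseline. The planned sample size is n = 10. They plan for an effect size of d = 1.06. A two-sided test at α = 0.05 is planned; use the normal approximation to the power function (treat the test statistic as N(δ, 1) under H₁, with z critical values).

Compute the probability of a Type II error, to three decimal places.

β ≈ 0.082

Noncentrality parameter: δ = d·√n = 1.06 × √10 = 3.3520
Critical value for a two-sided test at α = 0.05: z_{α/2} = 1.960.
Power = Φ(δ − 1.960) + Φ(−δ − 1.960) = Φ(1.392) + Φ(-5.312) = 0.9180 + 0.0000 = 0.9180.
Type II error: β = 1 − power = 1 − 0.9180 = 0.0820.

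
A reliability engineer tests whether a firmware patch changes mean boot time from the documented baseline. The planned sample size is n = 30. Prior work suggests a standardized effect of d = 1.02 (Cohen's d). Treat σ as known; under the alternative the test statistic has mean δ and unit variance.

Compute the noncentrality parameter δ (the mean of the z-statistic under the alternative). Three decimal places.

δ ≈ 5.587

The noncentrality parameter scales effect size by the design's sample-size factor: δ = d·√n = 1.02 × √30 = 5.5868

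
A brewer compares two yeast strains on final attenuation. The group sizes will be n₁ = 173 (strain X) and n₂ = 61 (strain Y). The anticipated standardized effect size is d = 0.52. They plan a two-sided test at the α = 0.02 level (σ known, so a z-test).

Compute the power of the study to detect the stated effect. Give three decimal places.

Noncentrality parameter: δ = d / √(1/n₁ + 1/n₂) = 0.52 / √(1/173 + 1/61) = 3.4921
Two-sided α = 0.02 → critical value z_{0.01} = 2.326.
Power = Φ(δ − 2.326) + Φ(−δ − 2.326) = Φ(1.166) + Φ(-5.818) = 0.8781 + 0.0000 = 0.8781.

Power ≈ 0.878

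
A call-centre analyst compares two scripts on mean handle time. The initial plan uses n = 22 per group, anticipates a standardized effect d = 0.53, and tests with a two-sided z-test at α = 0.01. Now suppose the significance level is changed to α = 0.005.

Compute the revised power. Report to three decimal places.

δ = d·√(n/2) = 0.53 × √(22/2) = 1.7578 (unchanged). New critical value: z_{0.0025} = 2.807.
Revised power = Φ(δ − 2.807) + Φ(−δ − 2.807) = Φ(-1.049) + Φ(-4.565) = 0.1470 + 0.0000 = 0.1470.

Power ≈ 0.147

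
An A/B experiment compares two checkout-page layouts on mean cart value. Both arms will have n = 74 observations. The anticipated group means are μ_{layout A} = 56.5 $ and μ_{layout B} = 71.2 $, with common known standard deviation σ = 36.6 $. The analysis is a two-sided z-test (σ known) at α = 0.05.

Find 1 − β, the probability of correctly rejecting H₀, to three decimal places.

Standardized effect: d = |μ_{layout A} − μ_{layout B}| / σ = |56.5 − 71.2| / 36.6 = 0.4016
Noncentrality parameter: δ = d·√(n/2) = 0.4016 × √(74/2) = 2.4431
Two-sided α = 0.05 → critical value z_{0.025} = 1.960.
Power = Φ(δ − 1.960) + Φ(−δ − 1.960) = Φ(0.483) + Φ(-4.403) = 0.6855 + 0.0000 = 0.6855.

Power ≈ 0.685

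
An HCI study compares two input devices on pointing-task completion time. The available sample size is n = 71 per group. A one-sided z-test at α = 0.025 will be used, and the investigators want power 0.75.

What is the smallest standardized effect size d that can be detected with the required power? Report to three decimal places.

Required noncentrality: δ = z_{0.025} + z_{0.25} = 1.960 + 0.674 = 2.634.
δ = d·√(n/2) ⇒ d = δ/√(n/2) = 2.634/√(71/2) = 0.4422.

d ≈ 0.442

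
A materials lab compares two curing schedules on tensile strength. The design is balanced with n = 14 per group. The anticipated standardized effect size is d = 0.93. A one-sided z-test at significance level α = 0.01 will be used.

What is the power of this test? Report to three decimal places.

Power ≈ 0.553

Noncentrality parameter: δ = d·√(n/2) = 0.93 × √(14/2) = 2.4605
One-sided α = 0.01 → critical value z_{0.01} = 2.326.
Power = Φ(δ − 2.326) = Φ(0.134) = 0.5534.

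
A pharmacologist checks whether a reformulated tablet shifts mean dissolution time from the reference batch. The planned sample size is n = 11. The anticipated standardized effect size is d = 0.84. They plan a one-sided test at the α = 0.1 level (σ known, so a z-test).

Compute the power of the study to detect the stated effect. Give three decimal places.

Noncentrality parameter: δ = d·√n = 0.84 × √11 = 2.7860
One-sided α = 0.1 → critical value z_{0.1} = 1.282.
Power = P(Z > 1.282 − δ) = Φ(1.504) = 0.9338.

Power ≈ 0.934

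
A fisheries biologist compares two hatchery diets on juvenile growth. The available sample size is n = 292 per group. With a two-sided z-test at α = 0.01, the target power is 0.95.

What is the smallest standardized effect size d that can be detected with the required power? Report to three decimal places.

d ≈ 0.349

Need Φ(δ − 2.576) = 0.95, so δ = 2.576 + 1.645 = 4.221.
(Lower-tail contribution to power is negligible for δ > 0.)
δ = d·√(n/2) ⇒ d = δ/√(n/2) = 4.221/√(292/2) = 0.3493.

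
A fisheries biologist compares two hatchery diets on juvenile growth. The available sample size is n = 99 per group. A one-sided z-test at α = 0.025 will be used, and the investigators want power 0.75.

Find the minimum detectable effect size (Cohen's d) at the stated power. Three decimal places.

d ≈ 0.374

Required noncentrality: δ = z_{0.025} + z_{0.25} = 1.960 + 0.674 = 2.634.
δ = d·√(n/2) ⇒ d = δ/√(n/2) = 2.634/√(99/2) = 0.3744.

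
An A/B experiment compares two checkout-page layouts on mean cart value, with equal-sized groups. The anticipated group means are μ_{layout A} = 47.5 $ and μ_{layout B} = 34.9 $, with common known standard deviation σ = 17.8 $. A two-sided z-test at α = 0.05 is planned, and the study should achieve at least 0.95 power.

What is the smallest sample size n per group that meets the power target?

n = 52 per group

Standardized effect: d = |μ_{layout A} − μ_{layout B}| / σ = |47.5 − 34.9| / 17.8 = 0.7079
For power 0.95 need Φ(δ − z_{0.025}) = 0.95, so δ = z_{0.025} + z_{0.05} = 1.960 + 1.645 = 3.605.
(The Φ(−δ − z_{α/2}) term is vanishingly small for δ > 0 and is dropped in the standard sample-size formula.)
δ = d·√(n/2) ⇒ n = 2(δ/d)² = 2 × (3.605 / 0.7079)² = 51.87.
Round up to the next whole unit.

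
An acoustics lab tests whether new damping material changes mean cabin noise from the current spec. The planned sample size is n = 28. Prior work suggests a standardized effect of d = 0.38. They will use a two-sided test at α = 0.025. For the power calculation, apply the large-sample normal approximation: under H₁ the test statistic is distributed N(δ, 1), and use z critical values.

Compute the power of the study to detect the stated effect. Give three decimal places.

Power ≈ 0.409

Noncentrality parameter: δ = d·√n = 0.38 × √28 = 2.0108
Critical value for a two-sided test at α = 0.025: z_{α/2} = 2.241.
Power = Φ(δ − 2.241) + Φ(−δ − 2.241) = Φ(-0.231) + Φ(-4.252) = 0.4088 + 0.0000 = 0.4088.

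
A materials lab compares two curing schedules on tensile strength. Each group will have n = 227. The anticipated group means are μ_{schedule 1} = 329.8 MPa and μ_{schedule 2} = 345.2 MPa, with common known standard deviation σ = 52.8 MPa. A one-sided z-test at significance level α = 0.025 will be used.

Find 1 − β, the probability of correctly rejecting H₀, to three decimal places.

Power ≈ 0.874

Standardized effect: d = |μ_{schedule 1} − μ_{schedule 2}| / σ = |329.8 − 345.2| / 52.8 = 0.2917
Noncentrality parameter: δ = d·√(n/2) = 0.2917 × √(227/2) = 3.1073
One-sided α = 0.025 → critical value z_{0.025} = 1.960.
Power = P(Z > 1.960 − δ) = Φ(1.147) = 0.8744.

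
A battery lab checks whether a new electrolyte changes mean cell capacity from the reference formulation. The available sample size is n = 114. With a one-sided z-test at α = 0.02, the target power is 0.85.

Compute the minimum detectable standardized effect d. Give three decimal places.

d ≈ 0.289

Need Φ(δ − 2.054) = 0.85, so δ = 2.054 + 1.036 = 3.090.
δ = d·√n ⇒ d = δ/√n = 3.090/√114 = 0.2894.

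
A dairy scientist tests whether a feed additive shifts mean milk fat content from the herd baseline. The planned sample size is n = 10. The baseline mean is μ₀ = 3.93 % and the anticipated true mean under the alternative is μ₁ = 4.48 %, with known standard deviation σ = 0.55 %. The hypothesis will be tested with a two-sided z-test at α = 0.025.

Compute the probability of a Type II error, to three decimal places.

Standardized effect: d = |μ₁ − μ₀| / σ = |4.48 − 3.93| / 0.55 = 1.0000
Noncentrality parameter: δ = d·√n = 1.0000 × √10 = 3.1623
Critical value for a two-sided test at α = 0.025: z_{α/2} = 2.241.
Power = Φ(δ − 2.241) + Φ(−δ − 2.241) = Φ(0.921) + Φ(-5.404) = 0.8214 + 0.0000 = 0.8214.
Type II error: β = 1 − power = 1 − 0.8214 = 0.1786.

β ≈ 0.179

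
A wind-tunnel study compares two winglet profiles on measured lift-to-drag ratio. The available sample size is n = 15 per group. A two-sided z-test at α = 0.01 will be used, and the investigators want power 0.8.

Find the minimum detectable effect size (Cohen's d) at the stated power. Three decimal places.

Need Φ(δ − 2.576) = 0.8, so δ = 2.576 + 0.842 = 3.417.
(Lower-tail contribution to power is negligible for δ > 0.)
δ = d·√(n/2) ⇒ d = δ/√(n/2) = 3.417/√(15/2) = 1.2479.

d ≈ 1.248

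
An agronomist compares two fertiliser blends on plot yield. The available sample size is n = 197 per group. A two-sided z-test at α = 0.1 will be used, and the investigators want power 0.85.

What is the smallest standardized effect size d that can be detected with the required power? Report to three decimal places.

d ≈ 0.270

Required noncentrality: δ = z_{0.05} + z_{0.15} = 1.645 + 1.036 = 2.681.
(The second rejection-region term Φ(−δ − z_{α/2}) is negligible and dropped.)
δ = d·√(n/2) ⇒ d = δ/√(n/2) = 2.681/√(197/2) = 0.2702.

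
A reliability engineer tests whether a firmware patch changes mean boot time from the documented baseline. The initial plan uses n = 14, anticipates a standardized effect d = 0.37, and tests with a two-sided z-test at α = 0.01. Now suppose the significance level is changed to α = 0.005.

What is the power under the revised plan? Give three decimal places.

δ = d·√n = 0.37 × √14 = 1.3844 (unchanged). New critical value: z_{0.0025} = 2.807.
Revised power = Φ(δ − 2.807) + Φ(−δ − 2.807) = Φ(-1.423) + Φ(-4.191) = 0.0774 + 0.0000 = 0.0774.

Power ≈ 0.077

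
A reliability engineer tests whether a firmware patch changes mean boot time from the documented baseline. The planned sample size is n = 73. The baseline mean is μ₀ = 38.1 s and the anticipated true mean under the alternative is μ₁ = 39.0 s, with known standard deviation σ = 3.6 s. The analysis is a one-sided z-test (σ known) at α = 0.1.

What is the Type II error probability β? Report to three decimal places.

β ≈ 0.196

Standardized effect: d = |μ₁ − μ₀| / σ = |39.0 − 38.1| / 3.6 = 0.2500
Noncentrality parameter: δ = d·√n = 0.2500 × √73 = 2.1360
Critical value for a one-sided test at α = 0.1: z_α = 1.282.
Power = P(Z > 1.282 − δ) = Φ(0.854) = 0.8036.
Type II error: β = 1 − power = 1 − 0.8036 = 0.1964.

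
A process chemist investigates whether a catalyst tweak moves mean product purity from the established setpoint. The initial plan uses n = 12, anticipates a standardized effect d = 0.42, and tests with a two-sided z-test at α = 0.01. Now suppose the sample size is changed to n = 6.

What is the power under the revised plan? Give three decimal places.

With n = 6: δ = d·√n = 0.42 × √6 = 1.0288. Critical value z_{0.005} = 2.576.
Revised power = Φ(δ − 2.576) + Φ(−δ − 2.576) = Φ(-1.547) + Φ(-3.605) = 0.0609 + 0.0002 = 0.0611.

Power ≈ 0.061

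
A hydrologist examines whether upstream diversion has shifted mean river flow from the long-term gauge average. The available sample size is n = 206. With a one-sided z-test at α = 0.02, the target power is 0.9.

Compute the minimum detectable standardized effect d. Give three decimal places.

d ≈ 0.232

Need Φ(δ − 2.054) = 0.9, so δ = 2.054 + 1.282 = 3.335.
δ = d·√n ⇒ d = δ/√n = 3.335/√206 = 0.2324.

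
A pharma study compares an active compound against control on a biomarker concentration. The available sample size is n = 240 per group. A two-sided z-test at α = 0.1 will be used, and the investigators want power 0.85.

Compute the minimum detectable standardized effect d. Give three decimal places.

Required noncentrality: δ = z_{0.05} + z_{0.15} = 1.645 + 1.036 = 2.681.
(The second rejection-region term Φ(−δ − z_{α/2}) is negligible and dropped.)
δ = d·√(n/2) ⇒ d = δ/√(n/2) = 2.681/√(240/2) = 0.2448.

d ≈ 0.245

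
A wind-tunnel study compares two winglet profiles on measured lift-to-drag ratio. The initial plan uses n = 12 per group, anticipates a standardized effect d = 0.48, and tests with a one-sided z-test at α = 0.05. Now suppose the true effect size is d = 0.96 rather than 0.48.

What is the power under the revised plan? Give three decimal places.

Power ≈ 0.760

With d = 0.96: δ = d·√(n/2) = 0.96 × √(12/2) = 2.3515. Critical value z_{0.05} = 1.645.
Revised power = Φ(δ − 1.645) = Φ(0.707) = 0.7601.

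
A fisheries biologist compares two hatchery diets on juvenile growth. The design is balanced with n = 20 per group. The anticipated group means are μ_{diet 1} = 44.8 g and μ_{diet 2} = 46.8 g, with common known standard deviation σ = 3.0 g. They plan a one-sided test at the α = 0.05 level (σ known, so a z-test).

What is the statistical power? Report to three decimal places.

Standardized effect: d = |μ_{diet 1} − μ_{diet 2}| / σ = |44.8 − 46.8| / 3.0 = 0.6667
Noncentrality parameter: δ = d·√(n/2) = 0.6667 × √(20/2) = 2.1082
One-sided α = 0.05 → critical value z_{0.05} = 1.645.
Power = P(Z > 1.645 − δ) = Φ(0.463) = 0.6784.

Power ≈ 0.678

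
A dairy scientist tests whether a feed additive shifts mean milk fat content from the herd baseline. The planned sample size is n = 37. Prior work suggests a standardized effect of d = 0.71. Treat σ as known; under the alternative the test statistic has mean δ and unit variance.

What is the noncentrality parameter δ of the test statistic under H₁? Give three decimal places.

δ ≈ 4.319

The noncentrality parameter scales effect size by the design's sample-size factor: δ = d·√n = 0.71 × √37 = 4.3188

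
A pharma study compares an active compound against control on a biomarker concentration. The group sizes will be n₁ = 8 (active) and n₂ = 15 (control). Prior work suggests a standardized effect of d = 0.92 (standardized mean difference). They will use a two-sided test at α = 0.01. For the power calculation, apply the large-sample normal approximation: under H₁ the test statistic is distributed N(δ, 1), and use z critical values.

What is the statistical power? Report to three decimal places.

Power ≈ 0.318

Noncentrality parameter: δ = d / √(1/n₁ + 1/n₂) = 0.92 / √(1/8 + 1/15) = 2.1014
Two-sided α = 0.01 → critical value z_{0.005} = 2.576.
Power = Φ(δ − 2.576) + Φ(−δ − 2.576) = Φ(-0.474) + Φ(-4.677) = 0.3176 + 0.0000 = 0.3176.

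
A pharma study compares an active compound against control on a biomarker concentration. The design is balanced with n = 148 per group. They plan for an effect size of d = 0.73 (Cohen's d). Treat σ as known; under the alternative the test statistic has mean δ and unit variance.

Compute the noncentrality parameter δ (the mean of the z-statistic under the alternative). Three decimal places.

δ ≈ 6.280

δ = d·√(n/2) = 0.73 × √(148/2) = 6.2797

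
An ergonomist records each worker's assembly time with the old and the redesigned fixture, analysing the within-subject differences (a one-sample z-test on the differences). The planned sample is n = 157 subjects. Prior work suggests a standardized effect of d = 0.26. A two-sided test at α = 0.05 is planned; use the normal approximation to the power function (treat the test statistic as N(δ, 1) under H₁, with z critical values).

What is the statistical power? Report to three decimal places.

Power ≈ 0.903

Noncentrality parameter: δ = d·√n = 0.26 × √157 = 3.2578
Critical value for a two-sided test at α = 0.05: z_{α/2} = 1.960.
Power = Φ(δ − 1.960) + Φ(−δ − 1.960) = Φ(1.298) + Φ(-5.218) = 0.9028 + 0.0000 = 0.9028.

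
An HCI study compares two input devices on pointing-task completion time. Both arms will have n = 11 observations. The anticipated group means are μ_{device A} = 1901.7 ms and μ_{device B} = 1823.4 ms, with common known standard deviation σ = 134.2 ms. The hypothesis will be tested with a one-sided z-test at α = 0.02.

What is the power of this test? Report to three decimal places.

Standardized effect: d = |μ_{device A} − μ_{device B}| / σ = |1901.7 − 1823.4| / 134.2 = 0.5835
Noncentrality parameter: δ = d·√(n/2) = 0.5835 × √(11/2) = 1.3683
One-sided α = 0.02 → critical value z_{0.02} = 2.054.
Power = P(Z > 2.054 − δ) = Φ(-0.685) = 0.2465.

Power ≈ 0.247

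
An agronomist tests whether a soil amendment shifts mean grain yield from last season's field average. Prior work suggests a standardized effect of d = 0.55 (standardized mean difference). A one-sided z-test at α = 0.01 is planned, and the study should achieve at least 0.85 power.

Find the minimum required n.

n = 38

For power 0.85 need Φ(δ − z_{0.01}) = 0.85, so δ = z_{0.01} + z_{0.15} = 2.326 + 1.036 = 3.363.
δ = d·√n ⇒ n = (δ/d)² = (3.363 / 0.55)² = 37.38.
Round up to the next whole unit.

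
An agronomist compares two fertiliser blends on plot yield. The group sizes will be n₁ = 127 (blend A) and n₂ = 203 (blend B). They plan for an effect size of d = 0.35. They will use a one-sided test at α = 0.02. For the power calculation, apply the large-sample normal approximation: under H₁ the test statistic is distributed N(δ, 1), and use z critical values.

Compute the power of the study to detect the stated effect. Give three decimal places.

Power ≈ 0.851

Noncentrality parameter: δ = d / √(1/n₁ + 1/n₂) = 0.35 / √(1/127 + 1/203) = 3.0936
Critical value for a one-sided test at α = 0.02: z_α = 2.054.
Power = Φ(δ − 2.054) = Φ(1.040) = 0.8508.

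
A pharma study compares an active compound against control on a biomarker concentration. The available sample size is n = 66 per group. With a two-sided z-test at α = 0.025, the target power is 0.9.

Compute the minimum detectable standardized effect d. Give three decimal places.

Need Φ(δ − 2.241) = 0.9, so δ = 2.241 + 1.282 = 3.523.
(The second rejection-region term Φ(−δ − z_{α/2}) is negligible and dropped.)
δ = d·√(n/2) ⇒ d = δ/√(n/2) = 3.523/√(66/2) = 0.6133.

d ≈ 0.613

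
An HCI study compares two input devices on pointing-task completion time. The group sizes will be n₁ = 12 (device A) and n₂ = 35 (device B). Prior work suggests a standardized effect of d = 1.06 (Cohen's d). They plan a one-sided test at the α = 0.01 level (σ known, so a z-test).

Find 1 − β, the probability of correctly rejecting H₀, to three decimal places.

Noncentrality parameter: δ = d / √(1/n₁ + 1/n₂) = 1.06 / √(1/12 + 1/35) = 3.1687
One-sided α = 0.01 → critical value z_{0.01} = 2.326.
Power = P(Z > 2.326 − δ) = Φ(0.842) = 0.8002.

Power ≈ 0.800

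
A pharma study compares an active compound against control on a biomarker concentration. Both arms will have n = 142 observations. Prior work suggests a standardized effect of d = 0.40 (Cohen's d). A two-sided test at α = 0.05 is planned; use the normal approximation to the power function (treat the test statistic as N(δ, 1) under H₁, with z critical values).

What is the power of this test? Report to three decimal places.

Power ≈ 0.921

Noncentrality parameter: δ = d·√(n/2) = 0.40 × √(142/2) = 3.3705
Critical value for a two-sided test at α = 0.05: z_{α/2} = 1.960.
Power = Φ(δ − 1.960) + Φ(−δ − 1.960) = Φ(1.410) + Φ(-5.330) = 0.9208 + 0.0000 = 0.9208.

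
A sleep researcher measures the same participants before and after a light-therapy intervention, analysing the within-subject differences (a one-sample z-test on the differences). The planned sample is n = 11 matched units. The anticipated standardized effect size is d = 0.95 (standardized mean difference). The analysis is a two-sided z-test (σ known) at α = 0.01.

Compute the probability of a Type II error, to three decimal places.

β ≈ 0.283

Noncentrality parameter: δ = d·√n = 0.95 × √11 = 3.1508
Two-sided α = 0.01 → critical value z_{0.005} = 2.576.
Power = Φ(δ − 2.576) + Φ(−δ − 2.576) = Φ(0.575) + Φ(-5.727) = 0.7173 + 0.0000 = 0.7173.
Type II error: β = 1 − power = 1 − 0.7173 = 0.2827.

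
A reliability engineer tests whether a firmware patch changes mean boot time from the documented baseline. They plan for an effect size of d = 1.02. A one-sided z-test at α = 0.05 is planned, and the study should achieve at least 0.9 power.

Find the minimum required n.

For power 0.9 need Φ(δ − z_{0.05}) = 0.9, so δ = z_{0.05} + z_{0.10} = 1.645 + 1.282 = 2.926.
δ = d·√n ⇒ n = (δ/d)² = (2.926 / 1.02)² = 8.23.
Rounding up, n = 9.

n = 9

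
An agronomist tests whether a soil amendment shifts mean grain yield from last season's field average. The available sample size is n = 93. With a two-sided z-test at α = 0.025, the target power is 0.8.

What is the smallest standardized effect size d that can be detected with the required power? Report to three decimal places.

Need Φ(δ − 2.241) = 0.8, so δ = 2.241 + 0.842 = 3.083.
(Lower-tail contribution to power is negligible for δ > 0.)
δ = d·√n ⇒ d = δ/√n = 3.083/√93 = 0.3197.

d ≈ 0.320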